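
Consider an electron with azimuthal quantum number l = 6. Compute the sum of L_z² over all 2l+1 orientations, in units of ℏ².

m_l ∈ {-6, -5, -4, -3, -2, -1, 0, 1, 2, 3, 4, 5, 6}.
Summing m² from −6 to 6: Σ m_l² = 182.

Σ(L_z)² = 182 ℏ²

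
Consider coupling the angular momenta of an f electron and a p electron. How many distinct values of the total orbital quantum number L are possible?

L runs from |3 − 1| = 2 to 3 + 1 = 4.
L ∈ {2, 3, 4}.
That is 3 values.

3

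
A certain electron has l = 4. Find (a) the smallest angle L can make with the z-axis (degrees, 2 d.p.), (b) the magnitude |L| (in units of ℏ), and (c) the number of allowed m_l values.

cos θ_min = 4/√20, so θ_min ≈ 26.57°.
|L| = ℏ√(4·5) = 2√5 ℏ ≈ 4.472ℏ.
There are 2l+1 = 9 values of m_l.

θ_min ≈ 26.57°; |L| = 2√5 ℏ ≈ 4.472ℏ; 9 values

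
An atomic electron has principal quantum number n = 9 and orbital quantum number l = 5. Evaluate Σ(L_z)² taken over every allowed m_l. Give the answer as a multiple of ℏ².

The allowed m_l values are -5, -4, -3, -2, -1, 0, 1, 2, 3, 4, 5.
Σ m_l² = 2·(1 + 4 + 9 + 16 + 25) = 110.

Σ(L_z)² = 110 ℏ²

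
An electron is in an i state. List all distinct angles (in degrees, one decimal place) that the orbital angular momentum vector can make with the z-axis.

θ ∈ {22.2°, 39.5°, 51.9°, 62.4°, 72.0°, 81.1°, 90.0°, 98.9°, 108.0°, 117.6°, 128.1°, 140.5°, 157.8°}

For an i orbital, l = 6.
|L| = √(l(l+1)) ℏ = √42 ℏ.
cos θ = m_l/√42 for each m_l ∈ {-6, -5, -4, -3, -2, -1, 0, 1, 2, 3, 4, 5, 6}.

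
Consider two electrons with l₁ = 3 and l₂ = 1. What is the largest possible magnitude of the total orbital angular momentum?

L runs from |3 − 1| = 2 to 3 + 1 = 4.
Allowed values: L = 2, 3, 4.
The largest magnitude corresponds to L = 4: |L_tot| = ℏ√(4·5) = 2√5 ℏ.

|L_tot|_max = 2√5 ℏ ≈ 4.472ℏ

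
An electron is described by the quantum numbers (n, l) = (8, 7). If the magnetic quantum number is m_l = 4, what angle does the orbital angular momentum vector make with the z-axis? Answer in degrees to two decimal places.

θ ≈ 57.69°

|L| = √(l(l+1)) ℏ = 2√14 ℏ.
L_z = m_l ℏ = 4ℏ.
cos θ = L_z/|L| = 4/√56, so θ ≈ 57.69°.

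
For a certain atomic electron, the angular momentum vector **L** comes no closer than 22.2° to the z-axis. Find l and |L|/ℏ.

cos θ_min = l/√(l(l+1)) = √(l/(l+1)), so l/(l+1) = cos²(22.2°) = 0.8572.
l = cos²θ/sin²θ ≈ 6.
Then |L| = ℏ√(6·7) = √42 ℏ.

l = 6, |L| = √42 ℏ ≈ 6.481ℏ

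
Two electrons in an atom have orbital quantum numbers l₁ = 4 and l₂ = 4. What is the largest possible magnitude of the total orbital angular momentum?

|L_tot|_max = 6√2 ℏ ≈ 8.485ℏ

L runs from |4 − 4| = 0 to 4 + 4 = 8.
Allowed values: L = 0, 1, 2, 3, 4, 5, 6, 7, 8.
The largest magnitude corresponds to L = 8: |L_tot| = ℏ√(8·9) = 6√2 ℏ.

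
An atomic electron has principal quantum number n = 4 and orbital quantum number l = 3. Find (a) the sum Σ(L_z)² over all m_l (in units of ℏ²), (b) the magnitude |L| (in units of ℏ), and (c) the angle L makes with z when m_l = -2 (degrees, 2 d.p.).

Σ(L_z)² = 28 ℏ²; |L| = 2√3 ℏ ≈ 3.464ℏ; θ(m_l=-2) ≈ 125.26°

Σ m_l² = 28, so Σ(L_z)² = 28 ℏ².
|L| = ℏ√(3·4) = 2√3 ℏ ≈ 3.464ℏ.
For m_l = -2: cos θ = -2/√12, θ ≈ 125.26°.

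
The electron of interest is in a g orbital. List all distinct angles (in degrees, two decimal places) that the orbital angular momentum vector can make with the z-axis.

θ ∈ {26.57°, 47.87°, 63.43°, 77.08°, 90.00°, 102.92°, 116.57°, 132.13°, 153.43°}

For a g orbital, l = 4.
|L| = √(l(l+1)) ℏ = 2√5 ℏ.
cos θ = m_l/√20 for each m_l ∈ {-4, -3, -2, -1, 0, 1, 2, 3, 4}.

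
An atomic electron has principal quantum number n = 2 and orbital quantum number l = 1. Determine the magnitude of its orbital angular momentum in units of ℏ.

|L| = √2 ℏ ≈ 1.414ℏ

|L| = ℏ√(l(l+1)) = ℏ√(1·2) = √2 ℏ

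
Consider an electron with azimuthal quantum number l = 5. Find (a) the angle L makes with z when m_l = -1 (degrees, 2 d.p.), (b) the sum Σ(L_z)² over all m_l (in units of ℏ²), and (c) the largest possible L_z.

θ(m_l=-1) ≈ 100.52°; Σ(L_z)² = 110 ℏ²; L_z,max = 5ℏ

For m_l = -1: cos θ = -1/√30, θ ≈ 100.52°.
Σ m_l² = 110, so Σ(L_z)² = 110 ℏ².
L_z,max = lℏ = 5ℏ.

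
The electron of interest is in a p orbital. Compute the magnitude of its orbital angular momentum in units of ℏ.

For a p orbital, l = 1.
|L| = ℏ√(l(l+1)) = ℏ√(1·2) = √2 ℏ

|L| = √2 ℏ ≈ 1.414ℏ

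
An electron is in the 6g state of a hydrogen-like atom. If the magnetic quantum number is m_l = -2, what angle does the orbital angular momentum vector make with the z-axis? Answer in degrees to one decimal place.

For 6g, l = 4.
|L| = ℏ√(l(l+1)) = 2√5 ℏ.
L_z = m_l ℏ = −2ℏ.
cos θ = L_z/|L| = -2/√20, so θ ≈ 116.6°.

θ ≈ 116.6°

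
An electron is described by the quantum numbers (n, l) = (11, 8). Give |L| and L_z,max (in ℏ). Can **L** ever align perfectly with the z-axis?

|L| = 6√2 ℏ ≈ 8.4853ℏ, while L_z,max = lℏ = 8ℏ.
Since |L| > L_z,max, the vector can never point exactly along z; the closest it comes is θ_min = arccos(8/√72) ≈ 19.5°.

No: L_z,max = 8ℏ < |L| = 6√2 ℏ ≈ 8.485ℏ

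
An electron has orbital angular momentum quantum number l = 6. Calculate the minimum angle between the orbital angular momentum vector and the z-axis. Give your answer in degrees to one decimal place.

θ_min ≈ 22.2°

|L|² = l(l+1)ℏ² = 42ℏ², so |L| = √42 ℏ.
The smallest angle corresponds to the largest L_z, i.e. m_l = l = 6, giving L_z = 6ℏ.
cos θ_min = 6/√42, so θ_min ≈ 22.2°.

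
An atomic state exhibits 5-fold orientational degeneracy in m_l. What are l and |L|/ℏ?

l = 2, |L| = √6 ℏ ≈ 2.449ℏ

5 = 2l + 1, so l = (5−1)/2 = 2.
|L| = ℏ√(l(l+1)) = ℏ√(2·3) = √6 ℏ.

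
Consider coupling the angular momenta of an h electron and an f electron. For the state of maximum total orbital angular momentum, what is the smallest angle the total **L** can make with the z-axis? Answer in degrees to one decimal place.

L runs from |5 − 3| = 2 to 5 + 3 = 8.
Allowed values: L = 2, 3, 4, 5, 6, 7, 8.
The maximum is L = 8, with |L_tot| = ℏ√(8·9) = 6√2 ℏ.
The minimum angle with z is arccos(8/√72) ≈ 19.5°.

θ_min ≈ 19.5°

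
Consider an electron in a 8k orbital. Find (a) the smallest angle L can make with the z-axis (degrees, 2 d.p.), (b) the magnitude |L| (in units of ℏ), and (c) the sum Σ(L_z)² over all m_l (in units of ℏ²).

θ_min ≈ 20.70°; |L| = 2√14 ℏ ≈ 7.483ℏ; Σ(L_z)² = 280 ℏ²

For 8k, l = 7.
cos θ_min = 7/√56, so θ_min ≈ 20.70°.
|L| = ℏ√(7·8) = 2√14 ℏ ≈ 7.483ℏ.
Σ m_l² = 280, so Σ(L_z)² = 280 ℏ².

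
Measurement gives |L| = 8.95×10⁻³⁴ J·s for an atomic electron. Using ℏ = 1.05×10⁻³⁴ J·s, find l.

l = 8

|L|/ℏ = (8.95×10⁻³⁴)/(1.05×10⁻³⁴) ≈ 8.524.
Set l(l+1) = 72.66; the integer solution is l = 8.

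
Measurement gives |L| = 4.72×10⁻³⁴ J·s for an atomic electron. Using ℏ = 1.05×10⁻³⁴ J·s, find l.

In units of ℏ, |L| ≈ 4.495.
Set l(l+1) = 20.21; the integer solution is l = 4.

l = 4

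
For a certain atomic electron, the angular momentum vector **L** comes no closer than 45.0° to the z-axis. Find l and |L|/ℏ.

At minimum angle, m_l = l, so cos θ = l/√(l(l+1)); cos²θ = l/(l+1) = 0.5000.
l = cos²θ/sin²θ ≈ 1.
Then |L| = ℏ√(1·2) = √2 ℏ.

l = 1, |L| = √2 ℏ ≈ 1.414ℏ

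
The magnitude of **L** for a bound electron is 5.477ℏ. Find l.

(|L|/ℏ)² = l(l+1) = 30.
The positive root is l = 5.

l = 5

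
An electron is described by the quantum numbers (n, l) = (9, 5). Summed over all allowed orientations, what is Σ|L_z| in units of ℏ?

Σ|L_z| = 30 ℏ

m_l runs from −5 to 5, i.e. {-5, -4, -3, -2, -1, 0, 1, 2, 3, 4, 5}.
Σ|m_l| = l(l+1) = 30.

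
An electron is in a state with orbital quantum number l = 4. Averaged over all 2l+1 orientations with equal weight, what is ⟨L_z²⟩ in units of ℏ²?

The allowed m_l values are -4, -3, -2, -1, 0, 1, 2, 3, 4.
⟨L_z²⟩ = ℏ²·(Σ m_l²)/(2l+1) = ℏ²·60/9 = 6.667ℏ².

⟨L_z²⟩ = 6.667 ℏ²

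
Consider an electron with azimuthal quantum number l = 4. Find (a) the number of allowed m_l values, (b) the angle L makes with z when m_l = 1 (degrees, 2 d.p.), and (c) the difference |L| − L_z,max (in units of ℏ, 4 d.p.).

9 values; θ(m_l=1) ≈ 77.08°; |L|−L_z,max ≈ 0.4721ℏ

There are 2l+1 = 9 values of m_l.
For m_l = 1: cos θ = 1/√20, θ ≈ 77.08°.
|L| − L_z,max = (2√5 − 4)ℏ ≈ 0.4721ℏ.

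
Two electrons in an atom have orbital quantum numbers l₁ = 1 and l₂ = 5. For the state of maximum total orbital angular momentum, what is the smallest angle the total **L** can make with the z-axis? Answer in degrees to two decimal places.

θ_min ≈ 22.21°

L runs from |1 − 5| = 4 to 1 + 5 = 6.
Allowed values: L = 4, 5, 6.
The maximum is L = 6, with |L_tot| = ℏ√(6·7) = √42 ℏ.
The minimum angle with z is arccos(6/√42) ≈ 22.21°.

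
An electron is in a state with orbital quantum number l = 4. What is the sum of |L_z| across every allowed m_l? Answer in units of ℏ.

Σ|L_z| = 20 ℏ

The allowed m_l values are -4, -3, -2, -1, 0, 1, 2, 3, 4.
Σ|m_l| = l(l+1) = 20.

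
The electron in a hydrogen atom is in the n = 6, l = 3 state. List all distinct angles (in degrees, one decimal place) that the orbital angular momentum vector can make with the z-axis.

|L|² = l(l+1)ℏ² = 12ℏ², so |L| = 2√3 ℏ.
cos θ = m_l/√12 for each m_l ∈ {-3, -2, -1, 0, 1, 2, 3}.

θ ∈ {30.0°, 54.7°, 73.2°, 90.0°, 106.8°, 125.3°, 150.0°}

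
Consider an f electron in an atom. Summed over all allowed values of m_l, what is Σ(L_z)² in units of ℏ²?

Σ(L_z)² = 28 ℏ²

For an f orbital, l = 3.
m_l ∈ {-3, -2, -1, 0, 1, 2, 3}.
Σ m_l² = 2·(1 + 4 + 9) = 28.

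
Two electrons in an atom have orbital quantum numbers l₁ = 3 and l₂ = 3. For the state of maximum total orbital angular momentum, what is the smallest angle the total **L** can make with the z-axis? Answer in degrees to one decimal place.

By the triangle rule, |l₁ − l₂| ≤ L ≤ l₁ + l₂.
Allowed values: L = 0, 1, 2, 3, 4, 5, 6.
The maximum is L = 6, with |L_tot| = ℏ√(6·7) = √42 ℏ.
The minimum angle with z is arccos(6/√42) ≈ 22.2°.

θ_min ≈ 22.2°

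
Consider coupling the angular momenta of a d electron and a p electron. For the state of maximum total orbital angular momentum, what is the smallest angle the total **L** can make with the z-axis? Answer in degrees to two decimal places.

L runs from |2 − 1| = 1 to 2 + 1 = 3.
Allowed values: L = 1, 2, 3.
The maximum is L = 3, with |L_tot| = ℏ√(3·4) = 2√3 ℏ.
The minimum angle with z is arccos(3/√12) ≈ 30.00°.

θ_min ≈ 30.00°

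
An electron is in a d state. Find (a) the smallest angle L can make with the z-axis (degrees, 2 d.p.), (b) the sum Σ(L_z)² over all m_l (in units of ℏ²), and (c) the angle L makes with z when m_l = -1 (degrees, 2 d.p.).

θ_min ≈ 35.26°; Σ(L_z)² = 10 ℏ²; θ(m_l=-1) ≈ 114.09°

D corresponds to l = 2.
cos θ_min = 2/√6, so θ_min ≈ 35.26°.
Σ m_l² = 10, so Σ(L_z)² = 10 ℏ².
For m_l = -1: cos θ = -1/√6, θ ≈ 114.09°.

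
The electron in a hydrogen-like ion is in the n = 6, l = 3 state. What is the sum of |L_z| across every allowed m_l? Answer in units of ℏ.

m_l runs from −3 to 3, i.e. {-3, -2, -1, 0, 1, 2, 3}.
Σ|m_l| = l(l+1) = 12.

Σ|L_z| = 12 ℏ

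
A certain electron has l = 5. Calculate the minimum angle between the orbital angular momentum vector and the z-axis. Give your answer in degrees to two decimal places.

|L|² = l(l+1)ℏ² = 30ℏ², so |L| = √30 ℏ.
The smallest angle corresponds to the largest L_z, i.e. m_l = l = 5, giving L_z = 5ℏ.
cos θ_min = 5/√30, so θ_min ≈ 24.09°.

θ_min ≈ 24.09°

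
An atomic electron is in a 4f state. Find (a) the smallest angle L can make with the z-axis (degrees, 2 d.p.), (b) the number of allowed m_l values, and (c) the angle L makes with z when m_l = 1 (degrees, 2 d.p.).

For 4f, l = 3.
cos θ_min = 3/√12, so θ_min ≈ 30.00°.
There are 2l+1 = 7 values of m_l.
For m_l = 1: cos θ = 1/√12, θ ≈ 73.22°.

θ_min ≈ 30.00°; 7 values; θ(m_l=1) ≈ 73.22°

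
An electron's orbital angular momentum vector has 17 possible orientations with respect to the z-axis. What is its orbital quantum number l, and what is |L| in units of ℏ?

17 = 2l + 1, so l = (17−1)/2 = 8.
|L| = ℏ√(l(l+1)) = ℏ√(8·9) = 6√2 ℏ.

l = 8, |L| = 6√2 ℏ ≈ 8.485ℏ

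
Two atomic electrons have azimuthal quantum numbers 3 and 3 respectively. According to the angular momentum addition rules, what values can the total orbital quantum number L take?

L = 0, 1, 2, 3, 4, 5, 6

By the triangle rule, |l₁ − l₂| ≤ L ≤ l₁ + l₂.
L ∈ {0, 1, 2, 3, 4, 5, 6}.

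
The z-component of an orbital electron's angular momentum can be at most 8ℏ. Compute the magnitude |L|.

Since max m_l = l, l = 8.
|L| = √(l(l+1)) ℏ = 6√2 ℏ.

|L| = 6√2 ℏ ≈ 8.485ℏ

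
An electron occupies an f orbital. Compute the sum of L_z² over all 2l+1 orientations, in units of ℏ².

An f state has l = 3.
m_l runs from −3 to 3, i.e. {-3, -2, -1, 0, 1, 2, 3}.
Σ m_l² = l(l+1)(2l+1)/3 = 3·4·7/3 = 28.

Σ(L_z)² = 28 ℏ²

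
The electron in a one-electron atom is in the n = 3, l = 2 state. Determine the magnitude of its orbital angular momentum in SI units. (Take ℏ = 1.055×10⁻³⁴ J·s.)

|L| = 2.584×10⁻³⁴ J·s

|L| = ℏ√(l(l+1)) = ℏ√(2·3) = √6 ℏ
Numerically, |L| = 2.449 × (1.055×10⁻³⁴ J·s) = 2.584×10⁻³⁴ J·s.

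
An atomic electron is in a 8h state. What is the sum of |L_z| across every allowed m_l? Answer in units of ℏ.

For 8h, l = 5.
The allowed m_l values are -5, -4, -3, -2, -1, 0, 1, 2, 3, 4, 5.
Σ|m_l| = l(l+1) = 30.

Σ|L_z| = 30 ℏ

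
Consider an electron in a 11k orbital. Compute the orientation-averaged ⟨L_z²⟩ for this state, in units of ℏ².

The 11k subshell has l = 7.
m_l runs from −7 to 7, i.e. {-7, -6, -5, -4, -3, -2, -1, 0, 1, 2, 3, 4, 5, 6, 7}.
⟨L_z²⟩ = ℏ²·l(l+1)/3 = 18.67ℏ².

⟨L_z²⟩ = 18.67 ℏ²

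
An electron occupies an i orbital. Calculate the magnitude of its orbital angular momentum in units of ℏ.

|L| = √42 ℏ ≈ 6.481ℏ

The letter i corresponds to l = 6.
|L| = ℏ√(l(l+1)) = ℏ√(6·7) = √42 ℏ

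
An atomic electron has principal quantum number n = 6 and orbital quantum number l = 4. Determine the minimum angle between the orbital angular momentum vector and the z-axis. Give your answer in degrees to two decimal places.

|L| = √(l(l+1)) ℏ = 2√5 ℏ.
The smallest angle corresponds to the largest L_z, i.e. m_l = l = 4, giving L_z = 4ℏ.
cos θ_min = 4/√20, so θ_min ≈ 26.57°.

θ_min ≈ 26.57°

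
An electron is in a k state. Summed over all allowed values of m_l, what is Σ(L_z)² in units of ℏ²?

Σ(L_z)² = 280 ℏ²

A k state has l = 7.
m_l runs from −7 to 7, i.e. {-7, -6, -5, -4, -3, -2, -1, 0, 1, 2, 3, 4, 5, 6, 7}.
Σ m_l² = l(l+1)(2l+1)/3 = 7·8·15/3 = 280.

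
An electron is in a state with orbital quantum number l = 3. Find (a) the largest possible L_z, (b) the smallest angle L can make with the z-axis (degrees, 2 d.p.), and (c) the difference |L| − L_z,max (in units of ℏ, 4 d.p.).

L_z,max = lℏ = 3ℏ.
cos θ_min = 3/√12, so θ_min ≈ 30.00°.
|L| − L_z,max = (2√3 − 3)ℏ ≈ 0.4641ℏ.

L_z,max = 3ℏ; θ_min ≈ 30.00°; |L|−L_z,max ≈ 0.4641ℏ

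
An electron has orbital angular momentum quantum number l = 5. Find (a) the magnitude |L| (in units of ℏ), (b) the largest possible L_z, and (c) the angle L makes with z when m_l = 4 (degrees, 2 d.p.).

|L| = √30 ℏ ≈ 5.477ℏ; L_z,max = 5ℏ; θ(m_l=4) ≈ 43.09°

|L| = ℏ√(5·6) = √30 ℏ ≈ 5.477ℏ.
L_z,max = lℏ = 5ℏ.
For m_l = 4: cos θ = 4/√30, θ ≈ 43.09°.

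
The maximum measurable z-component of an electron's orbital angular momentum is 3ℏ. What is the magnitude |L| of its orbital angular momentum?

Since max m_l = l, l = 3.
|L| = √(l(l+1)) ℏ = 2√3 ℏ.

|L| = 2√3 ℏ ≈ 3.464ℏ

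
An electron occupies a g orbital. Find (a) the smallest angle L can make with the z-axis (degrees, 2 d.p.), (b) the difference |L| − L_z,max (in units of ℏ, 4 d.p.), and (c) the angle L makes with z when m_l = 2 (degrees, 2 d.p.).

The letter g corresponds to l = 4.
cos θ_min = 4/√20, so θ_min ≈ 26.57°.
|L| − L_z,max = (2√5 − 4)ℏ ≈ 0.4721ℏ.
For m_l = 2: cos θ = 2/√20, θ ≈ 63.43°.

θ_min ≈ 26.57°; |L|−L_z,max ≈ 0.4721ℏ; θ(m_l=2) ≈ 63.43°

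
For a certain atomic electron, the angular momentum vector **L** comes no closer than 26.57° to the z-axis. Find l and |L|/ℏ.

cos θ_min = l/√(l(l+1)) = √(l/(l+1)), so l/(l+1) = cos²(26.57°) = 0.7999.
l = cos²θ/sin²θ ≈ 4.
Then |L| = ℏ√(4·5) = 2√5 ℏ.

l = 4, |L| = 2√5 ℏ ≈ 4.472ℏ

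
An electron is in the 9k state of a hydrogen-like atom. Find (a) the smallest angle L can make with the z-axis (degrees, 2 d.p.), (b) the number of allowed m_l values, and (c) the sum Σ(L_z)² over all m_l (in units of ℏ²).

9k means n = 9, l = 7.
cos θ_min = 7/√56, so θ_min ≈ 20.70°.
There are 2l+1 = 15 values of m_l.
Σ m_l² = 280, so Σ(L_z)² = 280 ℏ².

θ_min ≈ 20.70°; 15 values; Σ(L_z)² = 280 ℏ²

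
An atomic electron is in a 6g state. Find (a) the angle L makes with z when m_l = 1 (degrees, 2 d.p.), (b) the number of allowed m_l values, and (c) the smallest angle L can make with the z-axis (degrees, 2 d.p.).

6g means n = 6, l = 4.
For m_l = 1: cos θ = 1/√20, θ ≈ 77.08°.
There are 2l+1 = 9 values of m_l.
cos θ_min = 4/√20, so θ_min ≈ 26.57°.

θ(m_l=1) ≈ 77.08°; 9 values; θ_min ≈ 26.57°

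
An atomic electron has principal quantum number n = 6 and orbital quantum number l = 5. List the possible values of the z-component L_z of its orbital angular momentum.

L_z ∈ {−5ℏ, −4ℏ, −3ℏ, −2ℏ, −ℏ, 0, ℏ, 2ℏ, 3ℏ, 4ℏ, 5ℏ}

L_z = m_l ℏ with m_l ranging from −l to +l in integer steps.
For l = 5: m_l ∈ {-5, -4, -3, -2, -1, 0, 1, 2, 3, 4, 5}.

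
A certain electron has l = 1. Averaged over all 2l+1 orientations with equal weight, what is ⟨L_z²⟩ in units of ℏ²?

m_l runs from −1 to 1, i.e. {-1, 0, 1}.
⟨L_z²⟩ = ℏ²·(Σ m_l²)/(2l+1) = ℏ²·2/3 = 0.6667ℏ².

⟨L_z²⟩ = 0.6667 ℏ²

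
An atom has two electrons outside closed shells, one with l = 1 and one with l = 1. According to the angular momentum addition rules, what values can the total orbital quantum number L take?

L = 0, 1, 2

By the triangle rule, |l₁ − l₂| ≤ L ≤ l₁ + l₂.
Allowed values: L = 0, 1, 2.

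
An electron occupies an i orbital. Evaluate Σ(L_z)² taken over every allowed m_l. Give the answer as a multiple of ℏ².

Σ(L_z)² = 182 ℏ²

The letter i corresponds to l = 6.
The allowed m_l values are -6, -5, -4, -3, -2, -1, 0, 1, 2, 3, 4, 5, 6.
Σ m_l² = 2·(1 + 4 + 9 + 16 + 25 + 36) = 182.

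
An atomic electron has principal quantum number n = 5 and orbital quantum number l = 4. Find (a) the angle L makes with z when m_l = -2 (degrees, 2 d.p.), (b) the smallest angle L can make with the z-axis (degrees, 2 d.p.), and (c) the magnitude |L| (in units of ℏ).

θ(m_l=-2) ≈ 116.57°; θ_min ≈ 26.57°; |L| = 2√5 ℏ ≈ 4.472ℏ

For m_l = -2: cos θ = -2/√20, θ ≈ 116.57°.
cos θ_min = 4/√20, so θ_min ≈ 26.57°.
|L| = ℏ√(4·5) = 2√5 ℏ ≈ 4.472ℏ.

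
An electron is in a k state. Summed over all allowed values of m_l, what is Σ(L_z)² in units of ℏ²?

For a k orbital, l = 7.
m_l runs from −7 to 7, i.e. {-7, -6, -5, -4, -3, -2, -1, 0, 1, 2, 3, 4, 5, 6, 7}.
Σ m_l² = 2·(1 + 4 + 9 + 16 + 25 + 36 + 49) = 280.

Σ(L_z)² = 280 ℏ²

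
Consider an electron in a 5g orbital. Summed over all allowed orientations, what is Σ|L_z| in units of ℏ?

Σ|L_z| = 20 ℏ

5g means n = 5, l = 4.
m_l runs from −4 to 4, i.e. {-4, -3, -2, -1, 0, 1, 2, 3, 4}.
Σ|m_l| = l(l+1) = 20.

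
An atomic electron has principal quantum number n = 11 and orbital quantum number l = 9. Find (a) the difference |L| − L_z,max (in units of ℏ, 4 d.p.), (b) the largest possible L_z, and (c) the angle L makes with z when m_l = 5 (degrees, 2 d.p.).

|L|−L_z,max ≈ 0.4868ℏ; L_z,max = 9ℏ; θ(m_l=5) ≈ 58.19°

|L| − L_z,max = (3√10 − 9)ℏ ≈ 0.4868ℏ.
L_z,max = lℏ = 9ℏ.
For m_l = 5: cos θ = 5/√90, θ ≈ 58.19°.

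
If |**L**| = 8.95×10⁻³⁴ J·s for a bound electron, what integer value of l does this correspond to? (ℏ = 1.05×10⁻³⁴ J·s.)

l = 8

|L|/ℏ = (8.95×10⁻³⁴)/(1.05×10⁻³⁴) ≈ 8.524.
l(l+1) ≈ 8.524² ≈ 72.66, so l = 8.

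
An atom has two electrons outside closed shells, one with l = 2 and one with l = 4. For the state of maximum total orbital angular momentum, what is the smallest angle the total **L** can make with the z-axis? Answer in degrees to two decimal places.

Angular momentum addition gives L = |l₁ − l₂|, …, l₁ + l₂.
L ∈ {2, 3, 4, 5, 6}.
The maximum is L = 6, with |L_tot| = ℏ√(6·7) = √42 ℏ.
The minimum angle with z is arccos(6/√42) ≈ 22.21°.

θ_min ≈ 22.21°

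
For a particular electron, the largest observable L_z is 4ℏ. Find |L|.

The maximum L_z equals lℏ, giving l = 4.
|L| = √(l(l+1)) ℏ = 2√5 ℏ.

|L| = 2√5 ℏ ≈ 4.472ℏ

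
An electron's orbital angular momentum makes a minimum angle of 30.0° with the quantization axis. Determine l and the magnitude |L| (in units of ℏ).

l = 3, |L| = 2√3 ℏ ≈ 3.464ℏ

cos²θ_min = l/(l+1) = 0.7500.
l = cos²θ/sin²θ ≈ 3.
Then |L| = ℏ√(3·4) = 2√3 ℏ.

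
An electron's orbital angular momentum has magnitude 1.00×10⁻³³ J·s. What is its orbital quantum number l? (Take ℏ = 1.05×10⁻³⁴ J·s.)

l = 9

Dividing by ℏ: |L|/ℏ ≈ 9.524.
(|L|/ℏ)² = l(l+1) ≈ 90.70 ⇒ l = 9.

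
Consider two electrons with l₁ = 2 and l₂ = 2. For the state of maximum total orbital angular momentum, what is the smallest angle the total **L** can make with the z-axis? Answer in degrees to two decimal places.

θ_min ≈ 26.57°

By the triangle rule, |l₁ − l₂| ≤ L ≤ l₁ + l₂.
So L can be 0, 1, 2, 3, 4.
The maximum is L = 4, with |L_tot| = ℏ√(4·5) = 2√5 ℏ.
The minimum angle with z is arccos(4/√20) ≈ 26.57°.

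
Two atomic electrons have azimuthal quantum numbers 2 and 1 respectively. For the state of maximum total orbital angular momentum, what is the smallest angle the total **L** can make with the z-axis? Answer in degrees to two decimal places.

θ_min ≈ 30.00°

The total orbital quantum number L ranges from |l₁ − l₂| to l₁ + l₂ in integer steps.
So L can be 1, 2, 3.
The maximum is L = 3, with |L_tot| = ℏ√(3·4) = 2√3 ℏ.
The minimum angle with z is arccos(3/√12) ≈ 30.00°.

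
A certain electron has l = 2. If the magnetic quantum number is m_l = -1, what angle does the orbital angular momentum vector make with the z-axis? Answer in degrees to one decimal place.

θ ≈ 114.1°

|L|² = l(l+1)ℏ² = 6ℏ², so |L| = √6 ℏ.
L_z = m_l ℏ = −1ℏ.
cos θ = L_z/|L| = -1/√6, so θ ≈ 114.1°.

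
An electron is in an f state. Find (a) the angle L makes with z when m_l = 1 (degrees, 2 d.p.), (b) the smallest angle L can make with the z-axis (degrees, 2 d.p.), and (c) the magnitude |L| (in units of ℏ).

θ(m_l=1) ≈ 73.22°; θ_min ≈ 30.00°; |L| = 2√3 ℏ ≈ 3.464ℏ

An f state has l = 3.
For m_l = 1: cos θ = 1/√12, θ ≈ 73.22°.
cos θ_min = 3/√12, so θ_min ≈ 30.00°.
|L| = ℏ√(3·4) = 2√3 ℏ ≈ 3.464ℏ.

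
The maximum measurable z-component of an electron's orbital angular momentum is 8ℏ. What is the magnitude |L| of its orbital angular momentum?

L_z,max = lℏ, so l = 8.
|L| = ℏ√(l(l+1)) = 6√2 ℏ.

|L| = 6√2 ℏ ≈ 8.485ℏ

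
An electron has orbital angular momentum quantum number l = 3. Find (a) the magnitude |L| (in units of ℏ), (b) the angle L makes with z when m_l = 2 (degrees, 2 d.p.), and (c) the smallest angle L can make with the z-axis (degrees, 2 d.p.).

|L| = ℏ√(3·4) = 2√3 ℏ ≈ 3.464ℏ.
For m_l = 2: cos θ = 2/√12, θ ≈ 54.74°.
cos θ_min = 3/√12, so θ_min ≈ 30.00°.

|L| = 2√3 ℏ ≈ 3.464ℏ; θ(m_l=2) ≈ 54.74°; θ_min ≈ 30.00°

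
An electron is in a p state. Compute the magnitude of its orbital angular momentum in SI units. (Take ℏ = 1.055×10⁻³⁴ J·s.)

|L| = 1.492×10⁻³⁴ J·s

For a p orbital, l = 1.
|L| = ℏ√(l(l+1)) = ℏ√(1·2) = √2 ℏ
Numerically, |L| = 1.414 × (1.055×10⁻³⁴ J·s) = 1.492×10⁻³⁴ J·s.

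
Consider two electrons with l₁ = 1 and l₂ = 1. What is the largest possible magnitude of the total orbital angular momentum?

By the triangle rule, |l₁ − l₂| ≤ L ≤ l₁ + l₂.
L ∈ {0, 1, 2}.
The largest magnitude corresponds to L = 2: |L_tot| = ℏ√(2·3) = √6 ℏ.

|L_tot|_max = √6 ℏ ≈ 2.449ℏ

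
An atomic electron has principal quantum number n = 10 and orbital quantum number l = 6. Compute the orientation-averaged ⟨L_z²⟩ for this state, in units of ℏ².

⟨L_z²⟩ = 14 ℏ²

m_l runs from −6 to 6, i.e. {-6, -5, -4, -3, -2, -1, 0, 1, 2, 3, 4, 5, 6}.
⟨L_z²⟩ = ℏ²·l(l+1)/3 = 14ℏ².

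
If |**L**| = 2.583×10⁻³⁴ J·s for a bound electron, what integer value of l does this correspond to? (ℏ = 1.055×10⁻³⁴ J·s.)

l = 2

Dividing by ℏ: |L|/ℏ ≈ 2.448.
l(l+1) ≈ 2.448² ≈ 5.99, so l = 2.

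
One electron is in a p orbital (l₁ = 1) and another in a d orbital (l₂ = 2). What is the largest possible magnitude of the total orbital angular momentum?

Angular momentum addition gives L = |l₁ − l₂|, …, l₁ + l₂.
Allowed values: L = 1, 2, 3.
The largest magnitude corresponds to L = 3: |L_tot| = ℏ√(3·4) = 2√3 ℏ.

|L_tot|_max = 2√3 ℏ ≈ 3.464ℏ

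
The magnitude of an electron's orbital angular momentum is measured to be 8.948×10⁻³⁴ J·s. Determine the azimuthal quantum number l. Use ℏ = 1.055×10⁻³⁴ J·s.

|L|/ℏ = (8.948×10⁻³⁴)/(1.055×10⁻³⁴) ≈ 8.482.
l(l+1) ≈ 8.482² ≈ 71.94, so l = 8.

l = 8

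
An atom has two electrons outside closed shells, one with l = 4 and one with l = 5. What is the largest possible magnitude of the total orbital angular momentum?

By the triangle rule, |l₁ − l₂| ≤ L ≤ l₁ + l₂.
L ∈ {1, 2, 3, 4, 5, 6, 7, 8, 9}.
The largest magnitude corresponds to L = 9: |L_tot| = ℏ√(9·10) = 3√10 ℏ.

|L_tot|_max = 3√10 ℏ ≈ 9.487ℏ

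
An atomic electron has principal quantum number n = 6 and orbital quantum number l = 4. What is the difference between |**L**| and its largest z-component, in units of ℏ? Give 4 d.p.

|L| = 2√5 ℏ ≈ 4.4721ℏ, while L_z,max = lℏ = 4ℏ.
The difference is (2√5 − 4)ℏ ≈ 0.4721ℏ.

|L| − L_z,max ≈ 0.4721ℏ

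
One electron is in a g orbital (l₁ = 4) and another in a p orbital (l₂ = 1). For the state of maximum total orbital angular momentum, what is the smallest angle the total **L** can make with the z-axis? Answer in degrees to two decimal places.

θ_min ≈ 24.09°

L runs from |4 − 1| = 3 to 4 + 1 = 5.
Allowed values: L = 3, 4, 5.
The maximum is L = 5, with |L_tot| = ℏ√(5·6) = √30 ℏ.
The minimum angle with z is arccos(5/√30) ≈ 24.09°.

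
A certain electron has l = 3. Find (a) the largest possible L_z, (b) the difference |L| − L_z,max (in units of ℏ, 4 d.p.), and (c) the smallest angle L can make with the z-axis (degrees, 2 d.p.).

L_z,max = 3ℏ; |L|−L_z,max ≈ 0.4641ℏ; θ_min ≈ 30.00°

L_z,max = lℏ = 3ℏ.
|L| − L_z,max = (2√3 − 3)ℏ ≈ 0.4641ℏ.
cos θ_min = 3/√12, so θ_min ≈ 30.00°.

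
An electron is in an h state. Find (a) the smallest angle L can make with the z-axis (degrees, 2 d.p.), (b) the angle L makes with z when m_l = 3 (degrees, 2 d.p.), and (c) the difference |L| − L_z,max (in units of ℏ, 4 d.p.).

The letter h corresponds to l = 5.
cos θ_min = 5/√30, so θ_min ≈ 24.09°.
For m_l = 3: cos θ = 3/√30, θ ≈ 56.79°.
|L| − L_z,max = (√30 − 5)ℏ ≈ 0.4772ℏ.

θ_min ≈ 24.09°; θ(m_l=3) ≈ 56.79°; |L|−L_z,max ≈ 0.4772ℏ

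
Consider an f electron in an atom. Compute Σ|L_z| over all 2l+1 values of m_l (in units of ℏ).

For an f orbital, l = 3.
m_l runs from −3 to 3, i.e. {-3, -2, -1, 0, 1, 2, 3}.
Σ|m_l| = 2(1+2+…+3) = 12.

Σ|L_z| = 12 ℏ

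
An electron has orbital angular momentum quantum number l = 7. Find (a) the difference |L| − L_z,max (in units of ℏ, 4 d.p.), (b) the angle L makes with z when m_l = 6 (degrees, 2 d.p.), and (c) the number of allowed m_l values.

|L|−L_z,max ≈ 0.4833ℏ; θ(m_l=6) ≈ 36.70°; 15 values

|L| − L_z,max = (2√14 − 7)ℏ ≈ 0.4833ℏ.
For m_l = 6: cos θ = 6/√56, θ ≈ 36.70°.
There are 2l+1 = 15 values of m_l.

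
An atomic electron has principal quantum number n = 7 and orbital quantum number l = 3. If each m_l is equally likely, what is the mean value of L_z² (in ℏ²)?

m_l ∈ {-3, -2, -1, 0, 1, 2, 3}.
Average of L_z² over 7 states: 28/7 ℏ² = 4 ℏ².

⟨L_z²⟩ = 4 ℏ²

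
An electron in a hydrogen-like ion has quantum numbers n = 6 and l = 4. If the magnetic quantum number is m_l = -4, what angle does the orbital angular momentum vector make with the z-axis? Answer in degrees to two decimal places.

|L|² = l(l+1)ℏ² = 20ℏ², so |L| = 2√5 ℏ.
L_z = m_l ℏ = −4ℏ.
cos θ = L_z/|L| = -4/√20, so θ ≈ 153.43°.

θ ≈ 153.43°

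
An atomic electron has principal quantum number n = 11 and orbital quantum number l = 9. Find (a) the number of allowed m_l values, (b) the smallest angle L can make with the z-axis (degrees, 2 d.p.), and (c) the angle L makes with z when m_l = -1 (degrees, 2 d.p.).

19 values; θ_min ≈ 18.43°; θ(m_l=-1) ≈ 96.05°

There are 2l+1 = 19 values of m_l.
cos θ_min = 9/√90, so θ_min ≈ 18.43°.
For m_l = -1: cos θ = -1/√90, θ ≈ 96.05°.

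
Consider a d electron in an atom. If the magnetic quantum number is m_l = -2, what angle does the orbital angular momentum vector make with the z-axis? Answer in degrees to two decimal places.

θ ≈ 144.74°

A d state has l = 2.
|L| = ℏ√(l(l+1)) = √6 ℏ.
L_z = m_l ℏ = −2ℏ.
cos θ = L_z/|L| = -2/√6, so θ ≈ 144.74°.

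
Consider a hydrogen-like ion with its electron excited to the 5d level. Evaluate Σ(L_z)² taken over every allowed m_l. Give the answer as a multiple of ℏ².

The 5d level has l = 2.
The allowed m_l values are -2, -1, 0, 1, 2.
Summing m² from −2 to 2: Σ m_l² = 10.

Σ(L_z)² = 10 ℏ²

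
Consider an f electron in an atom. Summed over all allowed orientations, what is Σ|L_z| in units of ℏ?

For an f orbital, l = 3.
m_l ∈ {-3, -2, -1, 0, 1, 2, 3}.
Σ|m_l| = 2·3(3+1)/2 = 12.

Σ|L_z| = 12 ℏ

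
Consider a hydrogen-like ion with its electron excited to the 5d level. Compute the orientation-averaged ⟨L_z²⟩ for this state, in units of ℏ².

The 5d level has l = 2.
The allowed m_l values are -2, -1, 0, 1, 2.
⟨L_z²⟩ = ℏ²·l(l+1)/3 = 2ℏ².

⟨L_z²⟩ = 2 ℏ²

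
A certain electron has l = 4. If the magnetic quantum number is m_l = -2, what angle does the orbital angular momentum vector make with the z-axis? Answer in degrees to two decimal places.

θ ≈ 116.57°

|L|² = l(l+1)ℏ² = 20ℏ², so |L| = 2√5 ℏ.
L_z = m_l ℏ = −2ℏ.
cos θ = L_z/|L| = -2/√20, so θ ≈ 116.57°.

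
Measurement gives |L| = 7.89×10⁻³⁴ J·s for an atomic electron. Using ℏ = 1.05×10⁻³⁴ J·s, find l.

|L|/ℏ = (7.89×10⁻³⁴)/(1.05×10⁻³⁴) ≈ 7.514.
l(l+1) ≈ 7.514² ≈ 56.46, so l = 7.

l = 7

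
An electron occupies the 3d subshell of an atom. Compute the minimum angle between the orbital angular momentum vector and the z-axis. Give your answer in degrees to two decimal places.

The 3d subshell has l = 2.
|L| = √(l(l+1)) ℏ = √6 ℏ.
The smallest angle corresponds to the largest L_z, i.e. m_l = l = 2, giving L_z = 2ℏ.
cos θ_min = 2/√6, so θ_min ≈ 35.26°.

θ_min ≈ 35.26°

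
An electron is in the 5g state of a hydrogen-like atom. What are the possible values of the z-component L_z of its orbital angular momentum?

L_z ∈ {−4ℏ, −3ℏ, −2ℏ, −ℏ, 0, ℏ, 2ℏ, 3ℏ, 4ℏ}

For 5g, l = 4.
L_z = m_l ℏ with m_l ranging from −l to +l in integer steps.
For l = 4: m_l ∈ {-4, -3, -2, -1, 0, 1, 2, 3, 4}.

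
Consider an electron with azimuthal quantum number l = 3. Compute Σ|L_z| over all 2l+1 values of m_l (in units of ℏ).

m_l runs from −3 to 3, i.e. {-3, -2, -1, 0, 1, 2, 3}.
Σ|m_l| = l(l+1) = 12.

Σ|L_z| = 12 ℏ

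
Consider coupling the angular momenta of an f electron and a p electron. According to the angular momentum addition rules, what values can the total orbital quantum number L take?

L runs from |3 − 1| = 2 to 3 + 1 = 4.
L ∈ {2, 3, 4}.

L = 2, 3, 4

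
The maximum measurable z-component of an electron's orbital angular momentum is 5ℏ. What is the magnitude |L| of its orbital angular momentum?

|L| = √30 ℏ ≈ 5.477ℏ

The maximum L_z equals lℏ, giving l = 5.
Then |L| = ℏ√(5·6) = √30 ℏ.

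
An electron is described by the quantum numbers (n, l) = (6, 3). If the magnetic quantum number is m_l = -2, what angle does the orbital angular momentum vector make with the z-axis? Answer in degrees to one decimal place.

θ ≈ 125.3°

|L| = ℏ√(l(l+1)) = 2√3 ℏ.
L_z = m_l ℏ = −2ℏ.
cos θ = L_z/|L| = -2/√12, so θ ≈ 125.3°.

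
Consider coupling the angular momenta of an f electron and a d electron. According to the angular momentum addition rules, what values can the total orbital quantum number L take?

L = 1, 2, 3, 4, 5

L runs from |3 − 2| = 1 to 3 + 2 = 5.
So L can be 1, 2, 3, 4, 5.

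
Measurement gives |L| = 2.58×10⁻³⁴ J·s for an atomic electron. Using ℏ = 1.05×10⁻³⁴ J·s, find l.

|L|/ℏ = (2.58×10⁻³⁴)/(1.05×10⁻³⁴) ≈ 2.457.
(|L|/ℏ)² = l(l+1) ≈ 6.04 ⇒ l = 2.

l = 2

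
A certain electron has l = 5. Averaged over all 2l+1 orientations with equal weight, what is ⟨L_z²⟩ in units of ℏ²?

⟨L_z²⟩ = 10 ℏ²

m_l runs from −5 to 5, i.e. {-5, -4, -3, -2, -1, 0, 1, 2, 3, 4, 5}.
⟨L_z²⟩ = ℏ²·(Σ m_l²)/(2l+1) = ℏ²·110/11 = 10ℏ².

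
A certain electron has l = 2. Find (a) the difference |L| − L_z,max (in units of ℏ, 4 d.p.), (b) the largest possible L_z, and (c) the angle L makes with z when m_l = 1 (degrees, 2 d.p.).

|L| − L_z,max = (√6 − 2)ℏ ≈ 0.4495ℏ.
L_z,max = lℏ = 2ℏ.
For m_l = 1: cos θ = 1/√6, θ ≈ 65.91°.

|L|−L_z,max ≈ 0.4495ℏ; L_z,max = 2ℏ; θ(m_l=1) ≈ 65.91°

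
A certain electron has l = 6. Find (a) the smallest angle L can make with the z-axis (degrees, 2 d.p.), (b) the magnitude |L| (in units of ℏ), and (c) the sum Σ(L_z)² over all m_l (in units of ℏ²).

cos θ_min = 6/√42, so θ_min ≈ 22.21°.
|L| = ℏ√(6·7) = √42 ℏ ≈ 6.481ℏ.
Σ m_l² = 182, so Σ(L_z)² = 182 ℏ².

θ_min ≈ 22.21°; |L| = √42 ℏ ≈ 6.481ℏ; Σ(L_z)² = 182 ℏ²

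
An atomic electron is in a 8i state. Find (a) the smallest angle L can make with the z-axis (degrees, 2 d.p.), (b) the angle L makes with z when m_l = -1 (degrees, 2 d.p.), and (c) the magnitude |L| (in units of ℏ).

θ_min ≈ 22.21°; θ(m_l=-1) ≈ 98.88°; |L| = √42 ℏ ≈ 6.481ℏ

For 8i, l = 6.
cos θ_min = 6/√42, so θ_min ≈ 22.21°.
For m_l = -1: cos θ = -1/√42, θ ≈ 98.88°.
|L| = ℏ√(6·7) = √42 ℏ ≈ 6.481ℏ.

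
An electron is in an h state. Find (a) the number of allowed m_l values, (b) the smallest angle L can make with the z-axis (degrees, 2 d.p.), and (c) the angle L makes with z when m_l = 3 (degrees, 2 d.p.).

An h state has l = 5.
There are 2l+1 = 11 values of m_l.
cos θ_min = 5/√30, so θ_min ≈ 24.09°.
For m_l = 3: cos θ = 3/√30, θ ≈ 56.79°.

11 values; θ_min ≈ 24.09°; θ(m_l=3) ≈ 56.79°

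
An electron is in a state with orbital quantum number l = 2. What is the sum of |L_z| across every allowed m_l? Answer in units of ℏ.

m_l runs from −2 to 2, i.e. {-2, -1, 0, 1, 2}.
Σ|m_l| = l(l+1) = 6.

Σ|L_z| = 6 ℏ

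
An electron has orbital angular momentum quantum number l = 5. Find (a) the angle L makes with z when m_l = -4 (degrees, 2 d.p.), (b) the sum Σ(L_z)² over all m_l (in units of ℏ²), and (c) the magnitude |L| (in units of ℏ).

θ(m_l=-4) ≈ 136.91°; Σ(L_z)² = 110 ℏ²; |L| = √30 ℏ ≈ 5.477ℏ

For m_l = -4: cos θ = -4/√30, θ ≈ 136.91°.
Σ m_l² = 110, so Σ(L_z)² = 110 ℏ².
|L| = ℏ√(5·6) = √30 ℏ ≈ 5.477ℏ.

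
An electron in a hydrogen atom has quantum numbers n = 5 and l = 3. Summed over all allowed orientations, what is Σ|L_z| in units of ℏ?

m_l runs from −3 to 3, i.e. {-3, -2, -1, 0, 1, 2, 3}.
Σ|m_l| = 2·3(3+1)/2 = 12.

Σ|L_z| = 12 ℏ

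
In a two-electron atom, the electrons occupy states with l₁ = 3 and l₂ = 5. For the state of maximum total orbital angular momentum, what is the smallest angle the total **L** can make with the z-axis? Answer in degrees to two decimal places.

θ_min ≈ 19.47°

L runs from |3 − 5| = 2 to 3 + 5 = 8.
So L can be 2, 3, 4, 5, 6, 7, 8.
The maximum is L = 8, with |L_tot| = ℏ√(8·9) = 6√2 ℏ.
The minimum angle with z is arccos(8/√72) ≈ 19.47°.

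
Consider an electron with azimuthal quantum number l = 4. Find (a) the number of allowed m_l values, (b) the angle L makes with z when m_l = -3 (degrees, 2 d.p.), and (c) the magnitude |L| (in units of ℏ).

There are 2l+1 = 9 values of m_l.
For m_l = -3: cos θ = -3/√20, θ ≈ 132.13°.
|L| = ℏ√(4·5) = 2√5 ℏ ≈ 4.472ℏ.

9 values; θ(m_l=-3) ≈ 132.13°; |L| = 2√5 ℏ ≈ 4.472ℏ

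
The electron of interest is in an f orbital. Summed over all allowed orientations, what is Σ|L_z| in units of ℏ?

Σ|L_z| = 12 ℏ

F corresponds to l = 3.
m_l runs from −3 to 3, i.e. {-3, -2, -1, 0, 1, 2, 3}.
Σ|m_l| = 2·3(3+1)/2 = 12.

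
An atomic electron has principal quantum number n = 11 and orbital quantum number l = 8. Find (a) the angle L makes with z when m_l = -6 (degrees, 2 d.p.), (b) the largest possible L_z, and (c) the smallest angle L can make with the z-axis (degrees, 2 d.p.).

For m_l = -6: cos θ = -6/√72, θ ≈ 135.00°.
L_z,max = lℏ = 8ℏ.
cos θ_min = 8/√72, so θ_min ≈ 19.47°.

θ(m_l=-6) ≈ 135.00°; L_z,max = 8ℏ; θ_min ≈ 19.47°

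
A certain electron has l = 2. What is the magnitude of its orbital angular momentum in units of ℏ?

|L| = √6 ℏ ≈ 2.449ℏ

|L| = ℏ√(l(l+1)) = ℏ√(2·3) = √6 ℏ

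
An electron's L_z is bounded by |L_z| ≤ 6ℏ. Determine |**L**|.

The maximum L_z equals lℏ, giving l = 6.
|L| = √(l(l+1)) ℏ = √42 ℏ.

|L| = √42 ℏ ≈ 6.481ℏ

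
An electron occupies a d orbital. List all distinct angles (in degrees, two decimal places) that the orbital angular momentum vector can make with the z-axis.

θ ∈ {35.26°, 65.91°, 90.00°, 114.09°, 144.74°}

For a d orbital, l = 2.
|L| = √(l(l+1)) ℏ = √6 ℏ.
cos θ = m_l/√6 for each m_l ∈ {-2, -1, 0, 1, 2}.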